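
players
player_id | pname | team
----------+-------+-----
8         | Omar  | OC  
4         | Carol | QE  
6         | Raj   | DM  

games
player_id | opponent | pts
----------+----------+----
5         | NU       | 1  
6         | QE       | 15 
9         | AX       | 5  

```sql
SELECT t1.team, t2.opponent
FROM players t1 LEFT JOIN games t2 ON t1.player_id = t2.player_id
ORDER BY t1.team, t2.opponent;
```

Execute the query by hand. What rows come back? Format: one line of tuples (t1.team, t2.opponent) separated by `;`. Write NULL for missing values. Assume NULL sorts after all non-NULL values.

(DM, QE); (OC, NULL); (QE, NULL)

LEFT JOIN keeps every row from `players`; unmatched rows get NULL for `games`'s columns.
Matching on t1.player_id = t2.player_id.
Matched pairs: 1; unmatched t1 rows kept: 2.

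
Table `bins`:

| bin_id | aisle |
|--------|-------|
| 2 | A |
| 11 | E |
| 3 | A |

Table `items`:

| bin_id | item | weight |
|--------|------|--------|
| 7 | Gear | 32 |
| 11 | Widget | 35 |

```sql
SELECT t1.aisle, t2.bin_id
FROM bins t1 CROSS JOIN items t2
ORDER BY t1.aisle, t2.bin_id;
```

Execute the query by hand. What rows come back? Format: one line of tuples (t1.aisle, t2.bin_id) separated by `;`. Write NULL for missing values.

CROSS JOIN pairs every row of `bins` with every row of `items`: 3 × 2 = 6 rows.
After projecting and ordering:
t1.aisle | t2.bin_id
A | 7
A | 7
A | 11
A | 11
E | 7
E | 11

(A, 7); (A, 7); (A, 11); (A, 11); (E, 7); (E, 11)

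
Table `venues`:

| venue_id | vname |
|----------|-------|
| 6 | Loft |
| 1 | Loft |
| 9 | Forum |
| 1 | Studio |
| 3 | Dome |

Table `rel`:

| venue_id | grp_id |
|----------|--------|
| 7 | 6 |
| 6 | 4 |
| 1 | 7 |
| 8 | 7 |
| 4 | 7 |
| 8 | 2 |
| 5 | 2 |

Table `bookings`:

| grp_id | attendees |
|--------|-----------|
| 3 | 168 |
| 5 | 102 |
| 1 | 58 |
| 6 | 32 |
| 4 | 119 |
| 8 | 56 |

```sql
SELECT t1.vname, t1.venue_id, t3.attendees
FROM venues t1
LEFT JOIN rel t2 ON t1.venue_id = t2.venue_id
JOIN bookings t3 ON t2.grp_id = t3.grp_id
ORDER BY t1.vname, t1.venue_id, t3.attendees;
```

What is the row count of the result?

1

Evaluate left to right. First `venues t1 LEFT JOIN rel t2` on venue_id: 5 row(s).
Then INNER JOIN `bookings t3` on grp_id: keep only rows whose t2.grp_id appears in t3.
Result: 1 row(s).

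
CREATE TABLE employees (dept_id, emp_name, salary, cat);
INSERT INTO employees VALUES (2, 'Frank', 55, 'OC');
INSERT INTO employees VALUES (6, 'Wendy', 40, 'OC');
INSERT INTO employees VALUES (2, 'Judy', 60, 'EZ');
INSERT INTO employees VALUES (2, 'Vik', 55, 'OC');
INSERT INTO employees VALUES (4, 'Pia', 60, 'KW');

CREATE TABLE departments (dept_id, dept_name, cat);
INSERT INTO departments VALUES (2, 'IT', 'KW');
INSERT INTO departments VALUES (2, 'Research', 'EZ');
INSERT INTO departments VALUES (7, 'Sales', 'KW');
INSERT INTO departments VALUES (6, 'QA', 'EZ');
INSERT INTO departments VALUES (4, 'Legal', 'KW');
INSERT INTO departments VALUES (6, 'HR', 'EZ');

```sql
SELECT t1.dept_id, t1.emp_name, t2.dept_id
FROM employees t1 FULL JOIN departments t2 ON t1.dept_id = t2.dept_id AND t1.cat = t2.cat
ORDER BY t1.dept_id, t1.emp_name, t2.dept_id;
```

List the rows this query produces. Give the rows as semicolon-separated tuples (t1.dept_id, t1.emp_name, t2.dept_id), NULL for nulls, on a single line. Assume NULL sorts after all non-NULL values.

(2, Frank, NULL); (2, Judy, 2); (2, Vik, NULL); (4, Pia, 4); (6, Wendy, NULL); (NULL, NULL, 2); (NULL, NULL, 6); (NULL, NULL, 6); (NULL, NULL, 7)

FULL OUTER JOIN keeps every row from both sides; unmatched rows get NULL for the other side's columns.
Matching on t1.dept_id = t2.dept_id AND t1.cat = t2.cat.
Matched pairs: 2; unmatched t1 rows kept: 3; unmatched t2 rows kept: 4.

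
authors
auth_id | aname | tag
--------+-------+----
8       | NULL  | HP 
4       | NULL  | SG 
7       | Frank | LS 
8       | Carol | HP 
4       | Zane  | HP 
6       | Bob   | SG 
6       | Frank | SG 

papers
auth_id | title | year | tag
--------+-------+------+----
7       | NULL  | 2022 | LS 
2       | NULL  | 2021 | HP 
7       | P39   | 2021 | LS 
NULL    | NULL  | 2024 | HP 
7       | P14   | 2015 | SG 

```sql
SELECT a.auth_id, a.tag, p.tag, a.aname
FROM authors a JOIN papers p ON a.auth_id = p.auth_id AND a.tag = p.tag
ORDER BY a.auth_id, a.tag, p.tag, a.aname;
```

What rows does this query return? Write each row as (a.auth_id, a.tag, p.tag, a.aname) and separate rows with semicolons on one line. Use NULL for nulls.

(7, LS, LS, Frank); (7, LS, LS, Frank)

INNER JOIN keeps only pairs where the ON condition holds.
Matching on a.auth_id = p.auth_id AND a.tag = p.tag. A NULL in a compared column never satisfies the condition.
- a row (auth_id=8, tag=HP): no match → dropped.
- a row (auth_id=4, tag=SG): no match → dropped.
- a row (auth_id=7, tag=LS): matches 2 p row(s) → 2 output row(s).
- a row (auth_id=8, tag=HP): no match → dropped.
- a row (auth_id=4, tag=HP): no match → dropped.
- a row (auth_id=6, tag=SG): no match → dropped.
- a row (auth_id=6, tag=SG): no match → dropped.
After projecting and ordering:
a.auth_id | a.tag | p.tag | a.aname
7 | LS | LS | Frank
7 | LS | LS | Frank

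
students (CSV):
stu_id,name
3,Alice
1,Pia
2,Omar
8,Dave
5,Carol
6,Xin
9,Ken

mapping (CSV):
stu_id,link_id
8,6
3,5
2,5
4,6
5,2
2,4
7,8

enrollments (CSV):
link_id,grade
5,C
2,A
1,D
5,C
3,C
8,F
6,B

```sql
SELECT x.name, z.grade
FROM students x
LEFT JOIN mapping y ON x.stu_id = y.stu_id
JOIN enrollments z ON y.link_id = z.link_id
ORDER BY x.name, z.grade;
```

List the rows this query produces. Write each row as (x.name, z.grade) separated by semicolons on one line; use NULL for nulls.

Evaluate left to right. First `students x LEFT JOIN mapping y` on stu_id: 8 row(s).
Then INNER JOIN `enrollments z` on link_id: keep only rows whose y.link_id appears in z.

(Alice, C); (Alice, C); (Carol, A); (Dave, B); (Omar, C); (Omar, C)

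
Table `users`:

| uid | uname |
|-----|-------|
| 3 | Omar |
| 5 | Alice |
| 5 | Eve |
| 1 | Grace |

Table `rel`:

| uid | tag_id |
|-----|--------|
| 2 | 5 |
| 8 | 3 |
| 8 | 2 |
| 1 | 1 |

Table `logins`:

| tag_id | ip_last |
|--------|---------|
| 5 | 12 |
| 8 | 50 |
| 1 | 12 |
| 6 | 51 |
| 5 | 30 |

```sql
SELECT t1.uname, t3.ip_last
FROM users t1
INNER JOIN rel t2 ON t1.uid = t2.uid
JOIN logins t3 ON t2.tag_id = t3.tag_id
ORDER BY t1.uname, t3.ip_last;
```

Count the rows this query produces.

1

Step 1 — t1 INNER JOIN t2 on uid → 1 row(s).
Then INNER JOIN `logins t3` on tag_id: keep only rows whose t2.tag_id appears in t3.
Result: 1 row(s).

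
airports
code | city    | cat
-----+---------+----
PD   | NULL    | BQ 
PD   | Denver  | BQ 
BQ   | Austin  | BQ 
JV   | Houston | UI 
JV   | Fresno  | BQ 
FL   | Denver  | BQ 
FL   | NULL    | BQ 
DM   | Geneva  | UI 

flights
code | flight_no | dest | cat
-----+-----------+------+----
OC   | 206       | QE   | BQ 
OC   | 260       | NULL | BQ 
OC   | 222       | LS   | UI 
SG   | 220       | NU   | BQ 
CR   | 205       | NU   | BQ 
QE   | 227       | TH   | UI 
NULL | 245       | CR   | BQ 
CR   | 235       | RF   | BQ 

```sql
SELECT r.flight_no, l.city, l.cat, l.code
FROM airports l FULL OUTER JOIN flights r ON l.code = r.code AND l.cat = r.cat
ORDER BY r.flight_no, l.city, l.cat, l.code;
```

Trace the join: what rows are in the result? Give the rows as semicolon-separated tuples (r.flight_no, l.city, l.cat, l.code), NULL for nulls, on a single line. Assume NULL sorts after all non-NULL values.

(205, NULL, NULL, NULL); (206, NULL, NULL, NULL); (220, NULL, NULL, NULL); (222, NULL, NULL, NULL); (227, NULL, NULL, NULL); (235, NULL, NULL, NULL); (245, NULL, NULL, NULL); (260, NULL, NULL, NULL); (NULL, Austin, BQ, BQ); (NULL, Denver, BQ, FL); (NULL, Denver, BQ, PD); (NULL, Fresno, BQ, JV); (NULL, Geneva, UI, DM); (NULL, Houston, UI, JV); (NULL, NULL, BQ, FL); (NULL, NULL, BQ, PD)

FULL OUTER JOIN keeps every row from both sides; unmatched rows get NULL for the other side's columns.
Matching on l.code = r.code AND l.cat = r.cat. A NULL in a compared column never satisfies the condition.
Matched pairs: 0; unmatched l rows kept: 8; unmatched r rows kept: 8.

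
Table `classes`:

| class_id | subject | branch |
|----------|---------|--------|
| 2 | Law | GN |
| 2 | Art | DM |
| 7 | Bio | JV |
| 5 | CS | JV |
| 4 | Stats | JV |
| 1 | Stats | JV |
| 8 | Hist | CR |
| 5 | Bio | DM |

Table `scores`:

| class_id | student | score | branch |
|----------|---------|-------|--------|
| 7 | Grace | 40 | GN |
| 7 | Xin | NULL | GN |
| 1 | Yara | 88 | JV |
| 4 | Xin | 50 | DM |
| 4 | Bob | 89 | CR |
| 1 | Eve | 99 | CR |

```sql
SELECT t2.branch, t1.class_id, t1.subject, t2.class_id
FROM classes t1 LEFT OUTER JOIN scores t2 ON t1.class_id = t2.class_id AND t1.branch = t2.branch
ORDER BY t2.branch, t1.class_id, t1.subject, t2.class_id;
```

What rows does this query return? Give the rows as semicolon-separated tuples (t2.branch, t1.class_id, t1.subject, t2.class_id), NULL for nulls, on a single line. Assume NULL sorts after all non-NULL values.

(JV, 1, Stats, 1); (NULL, 2, Art, NULL); (NULL, 2, Law, NULL); (NULL, 4, Stats, NULL); (NULL, 5, Bio, NULL); (NULL, 5, CS, NULL); (NULL, 7, Bio, NULL); (NULL, 8, Hist, NULL)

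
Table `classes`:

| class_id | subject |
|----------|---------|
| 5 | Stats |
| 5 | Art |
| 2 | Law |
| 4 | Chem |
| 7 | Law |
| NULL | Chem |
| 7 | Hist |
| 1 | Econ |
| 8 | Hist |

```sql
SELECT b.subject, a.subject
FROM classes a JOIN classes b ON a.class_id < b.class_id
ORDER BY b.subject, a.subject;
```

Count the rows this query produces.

26

INNER JOIN keeps only pairs where the ON condition holds.
Matching on a.class_id < b.class_id. A NULL in a compared column never satisfies the condition.
- a (class_id=5) pairs with 3 row(s) of b.
- a (class_id=5) pairs with 3 row(s) of b.
- a (class_id=2) pairs with 6 row(s) of b.
- a (class_id=4) pairs with 5 row(s) of b.
- a (class_id=7) pairs with 1 row(s) of b.
- a (class_id=NULL) has no partner → excluded.
- a (class_id=7) pairs with 1 row(s) of b.
- a (class_id=1) pairs with 7 row(s) of b.
- a (class_id=8) has no partner → excluded.
Total: 26 rows.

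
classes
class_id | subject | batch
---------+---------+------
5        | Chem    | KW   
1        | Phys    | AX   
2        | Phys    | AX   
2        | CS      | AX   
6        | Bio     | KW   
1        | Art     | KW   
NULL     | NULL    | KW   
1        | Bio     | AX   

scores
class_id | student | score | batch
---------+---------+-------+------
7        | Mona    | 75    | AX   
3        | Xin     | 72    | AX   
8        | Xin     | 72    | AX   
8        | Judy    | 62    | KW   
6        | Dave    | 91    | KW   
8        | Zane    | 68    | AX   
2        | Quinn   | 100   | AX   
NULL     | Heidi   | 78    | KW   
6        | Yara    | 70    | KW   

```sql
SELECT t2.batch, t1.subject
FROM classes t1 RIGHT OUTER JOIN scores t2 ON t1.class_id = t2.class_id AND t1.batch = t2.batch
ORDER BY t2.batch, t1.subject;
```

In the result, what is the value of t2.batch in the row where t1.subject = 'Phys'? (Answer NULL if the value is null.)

RIGHT JOIN keeps every row from `scores`; unmatched rows get NULL for `classes`'s columns.
Matching on t1.class_id = t2.class_id AND t1.batch = t2.batch. A NULL in a compared column never satisfies the condition.
Matched pairs: 4; unmatched t2 rows kept: 6.

AX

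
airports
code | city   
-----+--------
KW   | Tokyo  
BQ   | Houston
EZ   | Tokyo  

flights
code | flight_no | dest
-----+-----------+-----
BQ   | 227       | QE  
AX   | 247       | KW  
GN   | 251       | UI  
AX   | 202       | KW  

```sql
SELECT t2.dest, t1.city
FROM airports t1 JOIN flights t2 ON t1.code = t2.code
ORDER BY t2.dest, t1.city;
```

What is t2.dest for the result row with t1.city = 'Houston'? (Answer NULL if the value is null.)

INNER JOIN keeps only pairs where the ON condition holds.
Matching on t1.code = t2.code.
- t1 (code=KW) has no partner → excluded.
- t1 (code=BQ) pairs with 1 row(s) of t2.
- t1 (code=EZ) has no partner → excluded.

QE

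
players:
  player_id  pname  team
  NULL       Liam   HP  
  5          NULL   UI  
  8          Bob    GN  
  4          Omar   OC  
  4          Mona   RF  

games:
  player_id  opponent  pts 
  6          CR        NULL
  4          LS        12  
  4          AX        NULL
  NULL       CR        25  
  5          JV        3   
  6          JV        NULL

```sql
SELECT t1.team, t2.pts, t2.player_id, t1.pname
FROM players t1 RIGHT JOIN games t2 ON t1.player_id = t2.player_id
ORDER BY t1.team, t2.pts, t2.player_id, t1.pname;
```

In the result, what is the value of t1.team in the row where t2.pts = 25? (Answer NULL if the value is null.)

RIGHT JOIN keeps every row from `games`; unmatched rows get NULL for `players`'s columns.
Matching on t1.player_id = t2.player_id. A NULL in a compared column never satisfies the condition.
- player_id=NULL: no matching t2 row.
- player_id=5: 1 matching t2 row(s), so 1 row(s) emitted.
- player_id=8: no matching t2 row.
- player_id=4: 2 matching t2 row(s), so 2 row(s) emitted.
- player_id=4: 2 matching t2 row(s), so 2 row(s) emitted.
- 3 t2 row(s) had no t1 match → kept, t1 columns NULL.

NULL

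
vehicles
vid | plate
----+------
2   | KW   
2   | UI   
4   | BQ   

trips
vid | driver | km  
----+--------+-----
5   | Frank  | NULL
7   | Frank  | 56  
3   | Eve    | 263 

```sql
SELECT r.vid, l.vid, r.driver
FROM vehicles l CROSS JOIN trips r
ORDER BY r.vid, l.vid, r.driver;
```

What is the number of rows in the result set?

9

CROSS JOIN pairs every row of `vehicles` with every row of `trips`: 3 × 3 = 9 rows.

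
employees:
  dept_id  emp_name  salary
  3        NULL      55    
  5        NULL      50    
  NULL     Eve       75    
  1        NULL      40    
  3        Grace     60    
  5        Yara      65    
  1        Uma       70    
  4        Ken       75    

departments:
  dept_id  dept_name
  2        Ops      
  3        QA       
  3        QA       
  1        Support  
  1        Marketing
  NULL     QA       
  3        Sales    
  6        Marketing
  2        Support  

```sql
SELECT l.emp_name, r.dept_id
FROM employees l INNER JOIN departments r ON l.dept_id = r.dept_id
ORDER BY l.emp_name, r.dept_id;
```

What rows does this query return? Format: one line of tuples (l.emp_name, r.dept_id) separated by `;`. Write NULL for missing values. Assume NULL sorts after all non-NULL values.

INNER JOIN keeps only pairs where the ON condition holds.
Matching on l.dept_id = r.dept_id. A NULL in a compared column never satisfies the condition.
Matched pairs: 10.

(Grace, 3); (Grace, 3); (Grace, 3); (Uma, 1); (Uma, 1); (NULL, 1); (NULL, 1); (NULL, 3); (NULL, 3); (NULL, 3)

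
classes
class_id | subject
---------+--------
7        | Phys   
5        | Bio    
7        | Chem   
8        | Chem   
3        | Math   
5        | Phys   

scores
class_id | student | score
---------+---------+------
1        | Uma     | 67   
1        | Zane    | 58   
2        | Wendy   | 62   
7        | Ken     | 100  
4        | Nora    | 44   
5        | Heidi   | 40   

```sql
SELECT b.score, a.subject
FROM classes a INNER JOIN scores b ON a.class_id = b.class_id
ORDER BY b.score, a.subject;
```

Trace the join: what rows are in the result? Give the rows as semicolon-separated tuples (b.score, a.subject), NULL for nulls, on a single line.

(40, Bio); (40, Phys); (100, Chem); (100, Phys)

INNER JOIN keeps only pairs where the ON condition holds.
Matching on a.class_id = b.class_id.
Matched pairs: 4.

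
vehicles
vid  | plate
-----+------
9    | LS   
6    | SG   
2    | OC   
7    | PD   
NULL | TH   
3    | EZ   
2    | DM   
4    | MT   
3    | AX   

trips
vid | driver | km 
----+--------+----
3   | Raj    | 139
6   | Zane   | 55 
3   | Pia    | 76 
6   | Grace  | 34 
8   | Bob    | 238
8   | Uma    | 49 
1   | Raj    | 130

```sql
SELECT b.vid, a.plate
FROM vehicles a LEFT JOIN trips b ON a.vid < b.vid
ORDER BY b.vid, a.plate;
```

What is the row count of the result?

LEFT JOIN keeps every row from `vehicles`; unmatched rows get NULL for `trips`'s columns.
Matching on a.vid < b.vid. A NULL in a compared column never satisfies the condition.
Matched pairs: 28; unmatched a rows kept: 2.
Total: 28 matched + 2 padded = 30 rows.

30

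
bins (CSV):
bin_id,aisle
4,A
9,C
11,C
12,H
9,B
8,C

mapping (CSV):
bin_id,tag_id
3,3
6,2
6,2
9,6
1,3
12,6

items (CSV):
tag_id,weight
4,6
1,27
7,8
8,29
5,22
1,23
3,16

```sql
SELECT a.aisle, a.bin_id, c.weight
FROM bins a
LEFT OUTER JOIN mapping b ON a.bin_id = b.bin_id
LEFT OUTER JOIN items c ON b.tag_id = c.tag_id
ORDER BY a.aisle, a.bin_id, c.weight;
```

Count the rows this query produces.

6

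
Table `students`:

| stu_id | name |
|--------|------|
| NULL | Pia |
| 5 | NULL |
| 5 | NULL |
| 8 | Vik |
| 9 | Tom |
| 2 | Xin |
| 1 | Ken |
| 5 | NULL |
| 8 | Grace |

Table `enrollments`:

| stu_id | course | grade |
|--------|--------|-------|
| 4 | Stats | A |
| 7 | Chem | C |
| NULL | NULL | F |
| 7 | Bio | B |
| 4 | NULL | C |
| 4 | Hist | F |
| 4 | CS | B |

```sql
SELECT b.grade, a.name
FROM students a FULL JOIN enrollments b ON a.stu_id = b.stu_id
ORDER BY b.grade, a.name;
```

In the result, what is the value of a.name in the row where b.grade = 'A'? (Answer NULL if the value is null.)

FULL OUTER JOIN keeps every row from both sides; unmatched rows get NULL for the other side's columns.
Matching on a.stu_id = b.stu_id. A NULL in a compared column never satisfies the condition.
- a row (stu_id=NULL): no match → kept, b columns NULL.
- a row (stu_id=5): no match → kept, b columns NULL.
- a row (stu_id=5): no match → kept, b columns NULL.
- a row (stu_id=8): no match → kept, b columns NULL.
- a row (stu_id=9): no match → kept, b columns NULL.
- a row (stu_id=2): no match → kept, b columns NULL.
- a row (stu_id=1): no match → kept, b columns NULL.
- a row (stu_id=5): no match → kept, b columns NULL.
- a row (stu_id=8): no match → kept, b columns NULL.
- plus 7 unmatched b row(s), each kept with NULL a columns.

NULL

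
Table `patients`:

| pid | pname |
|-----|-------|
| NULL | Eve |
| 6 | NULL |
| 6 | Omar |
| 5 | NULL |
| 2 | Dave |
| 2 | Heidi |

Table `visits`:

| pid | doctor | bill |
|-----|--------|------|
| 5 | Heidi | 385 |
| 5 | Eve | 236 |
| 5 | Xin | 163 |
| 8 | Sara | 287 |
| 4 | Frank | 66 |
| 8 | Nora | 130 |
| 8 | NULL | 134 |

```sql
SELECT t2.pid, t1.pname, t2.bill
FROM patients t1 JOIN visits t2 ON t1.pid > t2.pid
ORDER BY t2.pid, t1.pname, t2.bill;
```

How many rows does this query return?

9

INNER JOIN keeps only pairs where the ON condition holds.
Matching on t1.pid > t2.pid. A NULL in a compared column never satisfies the condition.
- t1 (pid=NULL) has no partner → excluded.
- t1 (pid=6) pairs with 4 row(s) of t2.
- t1 (pid=6) pairs with 4 row(s) of t2.
- t1 (pid=5) pairs with 1 row(s) of t2.
- t1 (pid=2) has no partner → excluded.
- t1 (pid=2) has no partner → excluded.
Total: 9 rows.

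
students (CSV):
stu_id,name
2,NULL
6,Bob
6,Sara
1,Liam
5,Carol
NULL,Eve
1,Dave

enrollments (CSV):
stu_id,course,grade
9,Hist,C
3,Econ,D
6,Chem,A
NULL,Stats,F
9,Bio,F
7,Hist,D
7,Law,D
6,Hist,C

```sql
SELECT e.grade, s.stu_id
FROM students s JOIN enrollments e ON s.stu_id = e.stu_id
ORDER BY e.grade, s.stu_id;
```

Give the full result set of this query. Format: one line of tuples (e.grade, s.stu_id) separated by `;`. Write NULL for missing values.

(A, 6); (A, 6); (C, 6); (C, 6)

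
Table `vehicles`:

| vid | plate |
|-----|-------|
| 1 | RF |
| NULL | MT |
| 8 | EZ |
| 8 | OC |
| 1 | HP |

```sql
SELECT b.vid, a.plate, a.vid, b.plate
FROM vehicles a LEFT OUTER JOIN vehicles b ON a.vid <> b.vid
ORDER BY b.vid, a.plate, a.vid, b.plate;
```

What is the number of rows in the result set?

9

LEFT JOIN keeps every row from `vehicles a`; unmatched rows get NULL for `vehicles b`'s columns.
Matching on a.vid <> b.vid. A NULL in a compared column never satisfies the condition.
Matched pairs: 8; unmatched a rows kept: 1.
Total: 8 matched + 1 padded = 9 rows.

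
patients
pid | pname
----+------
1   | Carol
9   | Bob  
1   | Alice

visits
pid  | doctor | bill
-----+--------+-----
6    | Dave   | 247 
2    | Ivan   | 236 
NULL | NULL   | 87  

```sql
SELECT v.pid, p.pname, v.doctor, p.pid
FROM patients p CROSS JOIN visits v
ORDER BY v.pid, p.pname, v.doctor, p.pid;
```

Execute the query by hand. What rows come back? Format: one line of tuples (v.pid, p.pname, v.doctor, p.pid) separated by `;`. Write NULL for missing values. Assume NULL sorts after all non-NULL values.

(2, Alice, Ivan, 1); (2, Bob, Ivan, 9); (2, Carol, Ivan, 1); (6, Alice, Dave, 1); (6, Bob, Dave, 9); (6, Carol, Dave, 1); (NULL, Alice, NULL, 1); (NULL, Bob, NULL, 9); (NULL, Carol, NULL, 1)

CROSS JOIN pairs every row of `patients` with every row of `visits`: 3 × 3 = 9 rows.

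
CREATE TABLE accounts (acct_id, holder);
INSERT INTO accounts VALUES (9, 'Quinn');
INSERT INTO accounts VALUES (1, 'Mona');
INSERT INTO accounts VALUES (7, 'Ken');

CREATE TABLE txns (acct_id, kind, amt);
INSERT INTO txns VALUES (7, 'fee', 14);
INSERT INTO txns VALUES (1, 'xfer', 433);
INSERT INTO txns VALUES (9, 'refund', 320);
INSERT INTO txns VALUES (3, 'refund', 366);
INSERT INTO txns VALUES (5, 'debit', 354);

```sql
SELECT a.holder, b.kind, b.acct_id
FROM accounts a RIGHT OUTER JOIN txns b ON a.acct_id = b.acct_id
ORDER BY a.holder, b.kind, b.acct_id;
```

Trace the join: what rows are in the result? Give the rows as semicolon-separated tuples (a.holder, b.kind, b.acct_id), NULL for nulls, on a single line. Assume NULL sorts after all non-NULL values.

(Ken, fee, 7); (Mona, xfer, 1); (Quinn, refund, 9); (NULL, debit, 5); (NULL, refund, 3)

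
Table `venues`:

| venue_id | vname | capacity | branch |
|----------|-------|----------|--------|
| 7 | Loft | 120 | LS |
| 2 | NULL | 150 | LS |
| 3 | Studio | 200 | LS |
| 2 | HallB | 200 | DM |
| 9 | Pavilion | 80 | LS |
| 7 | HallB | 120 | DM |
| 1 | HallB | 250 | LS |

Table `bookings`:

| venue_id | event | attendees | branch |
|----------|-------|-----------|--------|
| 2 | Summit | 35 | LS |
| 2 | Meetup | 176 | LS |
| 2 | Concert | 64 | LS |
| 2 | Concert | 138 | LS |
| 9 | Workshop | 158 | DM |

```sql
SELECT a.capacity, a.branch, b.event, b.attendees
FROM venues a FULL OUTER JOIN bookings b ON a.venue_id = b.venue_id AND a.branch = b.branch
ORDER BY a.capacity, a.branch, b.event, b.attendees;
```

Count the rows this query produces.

11

FULL OUTER JOIN keeps every row from both sides; unmatched rows get NULL for the other side's columns.
Matching on a.venue_id = b.venue_id AND a.branch = b.branch.
- a row (venue_id=7, branch=LS): no match → kept, b columns NULL.
- a row (venue_id=2, branch=LS): matches 4 b row(s) → 4 output row(s).
- a row (venue_id=3, branch=LS): no match → kept, b columns NULL.
- a row (venue_id=2, branch=DM): no match → kept, b columns NULL.
- a row (venue_id=9, branch=LS): no match → kept, b columns NULL.
- a row (venue_id=7, branch=DM): no match → kept, b columns NULL.
- a row (venue_id=1, branch=LS): no match → kept, b columns NULL.
- 1 b row(s) had no a match → kept, a columns NULL.
Total: 4 matched + 7 padded = 11 rows.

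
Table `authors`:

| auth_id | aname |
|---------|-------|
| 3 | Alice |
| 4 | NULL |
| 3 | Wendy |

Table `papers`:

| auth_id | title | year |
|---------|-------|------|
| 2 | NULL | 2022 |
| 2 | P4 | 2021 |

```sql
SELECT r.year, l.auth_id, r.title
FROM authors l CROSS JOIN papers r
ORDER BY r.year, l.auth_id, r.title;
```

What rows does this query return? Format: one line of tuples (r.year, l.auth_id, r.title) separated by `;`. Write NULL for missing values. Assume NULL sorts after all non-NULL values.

(2021, 3, P4); (2021, 3, P4); (2021, 4, P4); (2022, 3, NULL); (2022, 3, NULL); (2022, 4, NULL)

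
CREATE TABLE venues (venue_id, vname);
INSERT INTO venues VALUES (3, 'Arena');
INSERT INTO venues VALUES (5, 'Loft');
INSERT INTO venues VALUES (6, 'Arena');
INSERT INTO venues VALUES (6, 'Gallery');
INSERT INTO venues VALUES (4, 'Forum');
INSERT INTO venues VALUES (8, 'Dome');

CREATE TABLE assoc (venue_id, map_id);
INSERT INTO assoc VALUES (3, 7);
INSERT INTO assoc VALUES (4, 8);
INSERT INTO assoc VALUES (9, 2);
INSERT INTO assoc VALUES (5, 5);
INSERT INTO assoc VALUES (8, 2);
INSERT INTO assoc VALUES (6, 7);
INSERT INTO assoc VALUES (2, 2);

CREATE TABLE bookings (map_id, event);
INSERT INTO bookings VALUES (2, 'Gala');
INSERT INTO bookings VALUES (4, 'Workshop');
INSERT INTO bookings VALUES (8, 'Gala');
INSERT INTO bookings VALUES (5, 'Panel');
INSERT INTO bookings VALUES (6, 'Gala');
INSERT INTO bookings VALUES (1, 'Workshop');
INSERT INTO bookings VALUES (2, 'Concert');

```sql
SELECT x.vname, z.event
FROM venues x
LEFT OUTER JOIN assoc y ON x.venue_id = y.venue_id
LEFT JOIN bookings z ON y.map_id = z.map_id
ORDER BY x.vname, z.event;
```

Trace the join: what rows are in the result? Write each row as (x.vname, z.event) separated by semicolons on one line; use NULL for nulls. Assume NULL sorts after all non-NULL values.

Step 1 — x LEFT JOIN y on venue_id → 6 row(s).
Then LEFT JOIN `bookings z` on map_id: each of those 6 rows is kept; rows whose y.map_id has no match in z get NULL for z's columns.

(Arena, NULL); (Arena, NULL); (Dome, Concert); (Dome, Gala); (Forum, Gala); (Gallery, NULL); (Loft, Panel)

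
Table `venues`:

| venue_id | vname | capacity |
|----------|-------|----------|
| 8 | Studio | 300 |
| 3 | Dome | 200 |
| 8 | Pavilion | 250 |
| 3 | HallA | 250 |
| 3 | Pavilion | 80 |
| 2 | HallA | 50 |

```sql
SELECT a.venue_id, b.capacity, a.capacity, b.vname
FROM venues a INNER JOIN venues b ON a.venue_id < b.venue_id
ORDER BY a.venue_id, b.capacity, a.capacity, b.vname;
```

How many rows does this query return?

INNER JOIN keeps only pairs where the ON condition holds.
Matching on a.venue_id < b.venue_id.
- venue_id=8: no matching b row, dropped.
- venue_id=3: 2 matching b row(s), so 2 row(s) emitted.
- venue_id=8: no matching b row, dropped.
- venue_id=3: 2 matching b row(s), so 2 row(s) emitted.
- venue_id=3: 2 matching b row(s), so 2 row(s) emitted.
- venue_id=2: 5 matching b row(s), so 5 row(s) emitted.
Total: 11 rows.

11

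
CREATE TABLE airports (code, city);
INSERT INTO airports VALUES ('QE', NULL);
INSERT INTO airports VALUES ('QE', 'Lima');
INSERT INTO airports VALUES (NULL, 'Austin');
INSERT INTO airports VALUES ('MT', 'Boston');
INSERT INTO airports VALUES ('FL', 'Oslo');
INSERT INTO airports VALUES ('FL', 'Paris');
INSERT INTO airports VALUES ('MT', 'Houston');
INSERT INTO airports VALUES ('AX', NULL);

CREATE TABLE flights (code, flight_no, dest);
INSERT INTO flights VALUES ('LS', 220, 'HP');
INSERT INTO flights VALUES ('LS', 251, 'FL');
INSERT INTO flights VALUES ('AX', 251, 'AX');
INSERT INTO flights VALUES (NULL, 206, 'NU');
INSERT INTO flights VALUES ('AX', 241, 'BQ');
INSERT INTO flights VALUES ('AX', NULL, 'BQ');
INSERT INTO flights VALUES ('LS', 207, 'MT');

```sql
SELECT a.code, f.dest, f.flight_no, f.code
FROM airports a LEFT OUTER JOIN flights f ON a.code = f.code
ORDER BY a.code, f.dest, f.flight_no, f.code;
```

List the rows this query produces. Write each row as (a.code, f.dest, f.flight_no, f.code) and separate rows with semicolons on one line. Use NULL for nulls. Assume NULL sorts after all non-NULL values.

LEFT JOIN keeps every row from `airports`; unmatched rows get NULL for `flights`'s columns.
Matching on a.code = f.code. A NULL in a compared column never satisfies the condition.
- a row (code=QE): no match → kept, f columns NULL.
- a row (code=QE): no match → kept, f columns NULL.
- a row (code=NULL): no match → kept, f columns NULL.
- a row (code=MT): no match → kept, f columns NULL.
- a row (code=FL): no match → kept, f columns NULL.
- a row (code=FL): no match → kept, f columns NULL.
- a row (code=MT): no match → kept, f columns NULL.
- a row (code=AX): matches 3 f row(s) → 3 output row(s).
After projecting and ordering:
a.code | f.dest | f.flight_no | f.code
AX | AX | 251 | AX
AX | BQ | 241 | AX
AX | BQ | NULL | AX
FL | NULL | NULL | NULL
FL | NULL | NULL | NULL
MT | NULL | NULL | NULL
MT | NULL | NULL | NULL
QE | NULL | NULL | NULL
QE | NULL | NULL | NULL
NULL | NULL | NULL | NULL

(AX, AX, 251, AX); (AX, BQ, 241, AX); (AX, BQ, NULL, AX); (FL, NULL, NULL, NULL); (FL, NULL, NULL, NULL); (MT, NULL, NULL, NULL); (MT, NULL, NULL, NULL); (QE, NULL, NULL, NULL); (QE, NULL, NULL, NULL); (NULL, NULL, NULL, NULL)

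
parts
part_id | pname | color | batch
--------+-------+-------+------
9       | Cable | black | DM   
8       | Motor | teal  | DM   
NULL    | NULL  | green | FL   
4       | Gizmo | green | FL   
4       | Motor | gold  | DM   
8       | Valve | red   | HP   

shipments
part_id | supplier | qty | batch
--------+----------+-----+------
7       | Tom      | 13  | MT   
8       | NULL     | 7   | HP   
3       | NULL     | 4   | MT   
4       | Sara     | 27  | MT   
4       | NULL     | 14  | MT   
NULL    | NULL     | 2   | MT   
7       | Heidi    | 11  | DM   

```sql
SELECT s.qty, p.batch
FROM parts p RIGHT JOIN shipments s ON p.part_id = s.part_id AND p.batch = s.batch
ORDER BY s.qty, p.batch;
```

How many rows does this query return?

7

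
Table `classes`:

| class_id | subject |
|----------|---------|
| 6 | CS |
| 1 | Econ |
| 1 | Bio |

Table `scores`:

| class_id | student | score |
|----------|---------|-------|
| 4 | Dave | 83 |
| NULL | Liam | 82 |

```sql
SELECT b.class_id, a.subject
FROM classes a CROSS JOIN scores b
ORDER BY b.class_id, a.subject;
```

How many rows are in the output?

CROSS JOIN pairs every row of `classes` with every row of `scores`: 3 × 2 = 6 rows.

6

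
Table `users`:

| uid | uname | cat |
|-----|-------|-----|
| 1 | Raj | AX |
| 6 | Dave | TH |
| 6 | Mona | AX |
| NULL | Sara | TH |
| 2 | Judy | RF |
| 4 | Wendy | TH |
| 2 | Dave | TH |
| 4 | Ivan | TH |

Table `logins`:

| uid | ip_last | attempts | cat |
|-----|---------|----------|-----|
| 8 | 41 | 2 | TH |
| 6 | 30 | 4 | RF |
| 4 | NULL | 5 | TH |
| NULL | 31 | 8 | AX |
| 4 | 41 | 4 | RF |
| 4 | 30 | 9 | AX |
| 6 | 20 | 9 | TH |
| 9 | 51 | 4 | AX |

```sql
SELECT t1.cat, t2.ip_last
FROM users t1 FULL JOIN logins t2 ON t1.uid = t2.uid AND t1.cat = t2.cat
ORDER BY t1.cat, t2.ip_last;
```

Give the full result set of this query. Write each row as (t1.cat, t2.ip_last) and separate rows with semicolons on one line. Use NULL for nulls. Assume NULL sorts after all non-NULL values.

FULL OUTER JOIN keeps every row from both sides; unmatched rows get NULL for the other side's columns.
Matching on t1.uid = t2.uid AND t1.cat = t2.cat. A NULL in a compared column never satisfies the condition.
- t1[0] uid=1, cat=AX → no match; kept with NULLs on the t2 side.
- t1[1] uid=6, cat=TH → 1 match(es) in t2 → 1 row(s).
- t1[2] uid=6, cat=AX → no match; kept with NULLs on the t2 side.
- t1[3] uid=NULL, cat=TH → no match; kept with NULLs on the t2 side.
- t1[4] uid=2, cat=RF → no match; kept with NULLs on the t2 side.
- t1[5] uid=4, cat=TH → 1 match(es) in t2 → 1 row(s).
- t1[6] uid=2, cat=TH → no match; kept with NULLs on the t2 side.
- t1[7] uid=4, cat=TH → 1 match(es) in t2 → 1 row(s).
- plus 6 unmatched t2 row(s), each kept with NULL t1 columns.

(AX, NULL); (AX, NULL); (RF, NULL); (TH, 20); (TH, NULL); (TH, NULL); (TH, NULL); (TH, NULL); (NULL, 30); (NULL, 30); (NULL, 31); (NULL, 41); (NULL, 41); (NULL, 51)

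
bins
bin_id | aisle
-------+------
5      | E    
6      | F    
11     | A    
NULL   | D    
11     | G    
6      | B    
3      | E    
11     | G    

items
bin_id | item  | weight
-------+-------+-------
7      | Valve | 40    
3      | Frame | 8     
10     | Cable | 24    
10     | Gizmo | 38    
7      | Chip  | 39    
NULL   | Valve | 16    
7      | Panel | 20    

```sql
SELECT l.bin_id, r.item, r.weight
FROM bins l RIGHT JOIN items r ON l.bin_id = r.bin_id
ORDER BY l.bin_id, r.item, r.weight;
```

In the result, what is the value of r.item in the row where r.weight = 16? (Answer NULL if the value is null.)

Valve

RIGHT JOIN keeps every row from `items`; unmatched rows get NULL for `bins`'s columns.
Matching on l.bin_id = r.bin_id. A NULL in a compared column never satisfies the condition.
Matched pairs: 1; unmatched r rows kept: 6.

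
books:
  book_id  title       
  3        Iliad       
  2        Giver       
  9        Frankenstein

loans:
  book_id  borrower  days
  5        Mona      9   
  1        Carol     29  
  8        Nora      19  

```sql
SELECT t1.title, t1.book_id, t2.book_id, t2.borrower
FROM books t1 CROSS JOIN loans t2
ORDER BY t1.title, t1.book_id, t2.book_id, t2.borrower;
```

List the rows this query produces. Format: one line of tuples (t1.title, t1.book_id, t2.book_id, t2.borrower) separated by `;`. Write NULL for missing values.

(Frankenstein, 9, 1, Carol); (Frankenstein, 9, 5, Mona); (Frankenstein, 9, 8, Nora); (Giver, 2, 1, Carol); (Giver, 2, 5, Mona); (Giver, 2, 8, Nora); (Iliad, 3, 1, Carol); (Iliad, 3, 5, Mona); (Iliad, 3, 8, Nora)

CROSS JOIN pairs every row of `books` with every row of `loans`: 3 × 3 = 9 rows.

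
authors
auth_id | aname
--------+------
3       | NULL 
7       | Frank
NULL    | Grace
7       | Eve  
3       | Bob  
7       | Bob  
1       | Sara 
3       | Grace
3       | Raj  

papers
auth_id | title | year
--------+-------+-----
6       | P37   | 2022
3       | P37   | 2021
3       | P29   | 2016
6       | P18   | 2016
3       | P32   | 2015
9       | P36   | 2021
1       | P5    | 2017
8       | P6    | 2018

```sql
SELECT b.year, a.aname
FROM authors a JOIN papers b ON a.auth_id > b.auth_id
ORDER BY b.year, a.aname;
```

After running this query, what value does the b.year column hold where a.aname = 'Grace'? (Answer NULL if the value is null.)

2017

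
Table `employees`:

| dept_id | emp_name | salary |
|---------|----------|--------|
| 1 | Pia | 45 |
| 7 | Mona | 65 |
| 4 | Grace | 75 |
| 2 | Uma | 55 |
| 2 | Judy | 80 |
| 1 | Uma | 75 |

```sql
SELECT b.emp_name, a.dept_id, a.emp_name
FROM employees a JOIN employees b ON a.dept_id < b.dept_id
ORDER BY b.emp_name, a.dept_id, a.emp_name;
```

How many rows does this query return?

13

INNER JOIN keeps only pairs where the ON condition holds.
Matching on a.dept_id < b.dept_id.
Matched pairs: 13.
Total: 13 rows.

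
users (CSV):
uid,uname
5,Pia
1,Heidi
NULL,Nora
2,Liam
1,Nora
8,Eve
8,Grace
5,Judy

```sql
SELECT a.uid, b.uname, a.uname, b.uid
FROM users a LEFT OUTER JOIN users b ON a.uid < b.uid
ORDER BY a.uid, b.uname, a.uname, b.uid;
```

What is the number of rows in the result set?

21

LEFT JOIN keeps every row from `users a`; unmatched rows get NULL for `users b`'s columns.
Matching on a.uid < b.uid. A NULL in a compared column never satisfies the condition.
- a[0] uid=5 → 2 match(es) in b → 2 row(s).
- a[1] uid=1 → 5 match(es) in b → 5 row(s).
- a[2] uid=NULL → no match; kept with NULLs on the b side.
- a[3] uid=2 → 4 match(es) in b → 4 row(s).
- a[4] uid=1 → 5 match(es) in b → 5 row(s).
- a[5] uid=8 → no match; kept with NULLs on the b side.
- a[6] uid=8 → no match; kept with NULLs on the b side.
- a[7] uid=5 → 2 match(es) in b → 2 row(s).
Total: 18 matched + 3 padded = 21 rows.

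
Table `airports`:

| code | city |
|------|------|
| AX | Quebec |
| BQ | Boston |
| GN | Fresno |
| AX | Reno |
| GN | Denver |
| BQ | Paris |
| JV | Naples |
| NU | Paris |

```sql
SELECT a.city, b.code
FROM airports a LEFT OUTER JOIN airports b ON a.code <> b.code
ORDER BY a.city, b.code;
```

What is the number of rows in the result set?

LEFT JOIN keeps every row from `airports a`; unmatched rows get NULL for `airports b`'s columns.
Matching on a.code <> b.code.
- a row (code=AX): matches 6 b row(s) → 6 output row(s).
- a row (code=BQ): matches 6 b row(s) → 6 output row(s).
- a row (code=GN): matches 6 b row(s) → 6 output row(s).
- a row (code=AX): matches 6 b row(s) → 6 output row(s).
- a row (code=GN): matches 6 b row(s) → 6 output row(s).
- a row (code=BQ): matches 6 b row(s) → 6 output row(s).
- a row (code=JV): matches 7 b row(s) → 7 output row(s).
- a row (code=NU): matches 7 b row(s) → 7 output row(s).
Total: 50 rows.

50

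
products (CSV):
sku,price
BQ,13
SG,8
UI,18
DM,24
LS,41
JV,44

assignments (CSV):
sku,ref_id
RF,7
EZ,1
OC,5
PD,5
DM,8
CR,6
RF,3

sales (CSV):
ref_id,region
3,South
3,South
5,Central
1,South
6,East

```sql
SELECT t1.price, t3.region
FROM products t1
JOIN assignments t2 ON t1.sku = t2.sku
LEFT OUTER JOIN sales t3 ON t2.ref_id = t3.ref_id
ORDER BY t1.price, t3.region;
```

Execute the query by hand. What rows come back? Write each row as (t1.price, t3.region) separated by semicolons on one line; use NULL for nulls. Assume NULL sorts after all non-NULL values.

(24, NULL)

Evaluate left to right. First `products t1 INNER JOIN assignments t2` on sku: 1 row(s).
Then LEFT JOIN `sales t3` on ref_id: each of those 1 rows is kept; rows whose t2.ref_id has no match in t3 get NULL for t3's columns.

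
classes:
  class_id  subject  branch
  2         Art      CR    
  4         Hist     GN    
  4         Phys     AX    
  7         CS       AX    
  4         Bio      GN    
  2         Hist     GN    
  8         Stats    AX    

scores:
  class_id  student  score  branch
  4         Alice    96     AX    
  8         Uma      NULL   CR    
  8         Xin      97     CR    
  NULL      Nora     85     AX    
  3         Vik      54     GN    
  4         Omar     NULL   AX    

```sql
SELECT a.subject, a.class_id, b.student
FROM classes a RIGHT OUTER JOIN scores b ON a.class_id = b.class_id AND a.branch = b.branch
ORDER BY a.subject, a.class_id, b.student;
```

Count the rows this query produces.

6

RIGHT JOIN keeps every row from `scores`; unmatched rows get NULL for `classes`'s columns.
Matching on a.class_id = b.class_id AND a.branch = b.branch. A NULL in a compared column never satisfies the condition.
Matched pairs: 2; unmatched b rows kept: 4.
Total: 2 matched + 4 padded = 6 rows.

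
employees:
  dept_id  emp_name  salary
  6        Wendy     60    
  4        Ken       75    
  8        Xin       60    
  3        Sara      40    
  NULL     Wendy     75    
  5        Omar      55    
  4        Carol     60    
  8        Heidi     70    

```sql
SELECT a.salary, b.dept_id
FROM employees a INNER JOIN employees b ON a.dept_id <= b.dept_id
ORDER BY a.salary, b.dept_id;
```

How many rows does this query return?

INNER JOIN keeps only pairs where the ON condition holds.
Matching on a.dept_id <= b.dept_id. A NULL in a compared column never satisfies the condition.
- dept_id=6: 3 matching b row(s), so 3 row(s) emitted.
- dept_id=4: 6 matching b row(s), so 6 row(s) emitted.
- dept_id=8: 2 matching b row(s), so 2 row(s) emitted.
- dept_id=3: 7 matching b row(s), so 7 row(s) emitted.
- dept_id=NULL: no matching b row, dropped.
- dept_id=5: 4 matching b row(s), so 4 row(s) emitted.
- dept_id=4: 6 matching b row(s), so 6 row(s) emitted.
- dept_id=8: 2 matching b row(s), so 2 row(s) emitted.
Total: 30 rows.

30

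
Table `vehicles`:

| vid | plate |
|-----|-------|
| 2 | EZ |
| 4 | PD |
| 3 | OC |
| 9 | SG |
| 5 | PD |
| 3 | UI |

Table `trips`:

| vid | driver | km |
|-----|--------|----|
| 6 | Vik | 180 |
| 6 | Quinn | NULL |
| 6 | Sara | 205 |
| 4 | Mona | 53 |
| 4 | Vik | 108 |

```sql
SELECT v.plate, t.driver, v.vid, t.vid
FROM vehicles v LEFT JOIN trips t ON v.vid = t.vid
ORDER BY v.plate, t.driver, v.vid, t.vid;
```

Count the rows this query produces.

7

LEFT JOIN keeps every row from `vehicles`; unmatched rows get NULL for `trips`'s columns.
Matching on v.vid = t.vid.
Matched pairs: 2; unmatched v rows kept: 5.
Total: 2 matched + 5 padded = 7 rows.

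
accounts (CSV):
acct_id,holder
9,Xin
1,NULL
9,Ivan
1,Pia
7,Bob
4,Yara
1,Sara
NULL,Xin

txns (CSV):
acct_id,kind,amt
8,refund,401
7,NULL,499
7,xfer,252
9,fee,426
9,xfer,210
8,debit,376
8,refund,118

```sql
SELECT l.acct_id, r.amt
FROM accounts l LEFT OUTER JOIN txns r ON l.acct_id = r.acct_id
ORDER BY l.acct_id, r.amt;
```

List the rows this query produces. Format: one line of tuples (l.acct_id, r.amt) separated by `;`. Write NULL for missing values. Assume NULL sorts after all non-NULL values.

(1, NULL); (1, NULL); (1, NULL); (4, NULL); (7, 252); (7, 499); (9, 210); (9, 210); (9, 426); (9, 426); (NULL, NULL)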